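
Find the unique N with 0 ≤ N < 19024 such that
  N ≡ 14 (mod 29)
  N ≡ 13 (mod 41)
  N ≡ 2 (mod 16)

The moduli are pairwise coprime; M = 29·41·16 = 19024.
M/29 = 656; 656 ≡ 18 (mod 29); 18·21 ≡ 1, so inverse 21.
M/41 = 464; 464 ≡ 13 (mod 41); 13·19 ≡ 1, so inverse 19.
M/16 = 1189; 1189 ≡ 5 (mod 16); 5·13 ≡ 1, so inverse 13.
N ≡ 14·656·21 + 13·464·19 + 2·1189·13 = 338386.
338386 mod 19024 = 14978.

14978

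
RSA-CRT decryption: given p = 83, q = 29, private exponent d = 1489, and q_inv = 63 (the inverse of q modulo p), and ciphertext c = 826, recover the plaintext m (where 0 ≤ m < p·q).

454

d_p = d mod (p−1) = 1489 mod 82 = 13; d_q = d mod (q−1) = 5.
m₁ = c^(d_p) mod p: c ≡ 79 (mod 83), and 79^13 mod 83 = 39.
m₂ = c^(d_q) mod q: c ≡ 14 (mod 29), and 14^5 mod 29 = 19.
h = q_inv·(m₁ − m₂) mod p = 63·(39 − 19) mod 83 = 15.
m = m₂ + h·q = 19 + 15·29 = 454.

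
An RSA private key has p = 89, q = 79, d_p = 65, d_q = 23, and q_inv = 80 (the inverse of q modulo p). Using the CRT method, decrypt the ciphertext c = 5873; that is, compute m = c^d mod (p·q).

3114

m₁ = c^(d_p) mod p: c ≡ 88 (mod 89), and 88^65 mod 89 = 88.
m₂ = c^(d_q) mod q: c ≡ 27 (mod 79), and 27^23 mod 79 = 33.
h = q_inv·(m₁ − m₂) mod p = 80·(88 − 33) mod 89 = 39.
m = m₂ + h·q = 33 + 39·79 = 3114.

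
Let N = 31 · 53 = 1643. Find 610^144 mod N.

1287

Mod 31: 610 ≡ 21; by Fermat, exponent reduces to 144 mod 30 = 24; 21^24 ≡ 16 (mod 31).
Mod 53: 610 ≡ 27; by Fermat, exponent reduces to 144 mod 52 = 40; 27^40 ≡ 15 (mod 53).
Combine by CRT: x ≡ 16 (mod 31), x ≡ 15 (mod 53) ⇒ x ≡ 1287 (mod 1643).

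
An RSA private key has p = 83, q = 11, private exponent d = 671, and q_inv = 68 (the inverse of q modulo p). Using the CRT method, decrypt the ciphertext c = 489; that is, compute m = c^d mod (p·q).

d_p = d mod (p−1) = 671 mod 82 = 15; d_q = d mod (q−1) = 1.
m₁ = c^(d_p) mod p: c ≡ 74 (mod 83), and 74^15 mod 83 = 73.
m₂ = c^(d_q) mod q: c ≡ 5 (mod 11), and 5^1 mod 11 = 5.
h = q_inv·(m₁ − m₂) mod p = 68·(73 − 5) mod 83 = 59.
m = m₂ + h·q = 5 + 59·11 = 654.

654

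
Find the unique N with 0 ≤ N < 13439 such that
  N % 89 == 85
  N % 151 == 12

12545

From N ≡ 85 (mod 89) write N = 85 + 89t. Substituting into N ≡ 12 (mod 151) gives 89t ≡ 78 (mod 151), and since 89⁻¹ ≡ 56 (mod 151), t ≡ 140. Hence N ≡ 85 + 89·140 = 12545 (mod 13439).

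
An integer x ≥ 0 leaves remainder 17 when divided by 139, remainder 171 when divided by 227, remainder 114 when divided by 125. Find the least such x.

2658114

The moduli are pairwise coprime; N = 139·227·125 = 3944125.
N/139 = 28375; 28375 ≡ 19 (mod 139); 19·22 ≡ 1, so inverse 22.
N/227 = 17375; 17375 ≡ 123 (mod 227); 123·24 ≡ 1, so inverse 24.
N/125 = 31553; 31553 ≡ 53 (mod 125); 53·92 ≡ 1, so inverse 92.
x ≡ 17·28375·22 + 171·17375·24 + 114·31553·92 = 412847114.
412847114 mod 3944125 = 2658114.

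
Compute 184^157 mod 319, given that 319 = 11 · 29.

Mod 11: 184 ≡ 8; by Fermat, exponent reduces to 157 mod 10 = 7; 8^7 ≡ 2 (mod 11).
Mod 29: 184 ≡ 10; by Fermat, exponent reduces to 157 mod 28 = 17; 10^17 ≡ 15 (mod 29).
Combine by CRT: x ≡ 2 (mod 11), x ≡ 15 (mod 29) ⇒ x ≡ 189 (mod 319).

189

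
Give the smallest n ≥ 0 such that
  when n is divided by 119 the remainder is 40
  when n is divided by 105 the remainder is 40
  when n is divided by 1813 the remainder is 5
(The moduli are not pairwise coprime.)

Combine the congruences pairwise.
gcd(119, 105) = 7 and 7 | (40 − 40), so the pair is consistent; merging gives n ≡ 40 (mod 1785), where 1785 = lcm(119, 105).
gcd(1785, 1813) = 7 and 7 | (5 − 40), so the pair is consistent; merging gives n ≡ 117850 (mod 462315), where 462315 = lcm(1785, 1813).
The solution is unique modulo lcm(119, 105, 1813) = 462315.

117850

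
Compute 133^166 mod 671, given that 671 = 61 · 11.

243

Mod 61: 133 ≡ 11; by Fermat, exponent reduces to 166 mod 60 = 46; 11^46 ≡ 60 (mod 61).
Mod 11: 133 ≡ 1; by Fermat, exponent reduces to 166 mod 10 = 6; 1^6 ≡ 1 (mod 11).
Combine by CRT: x ≡ 60 (mod 61), x ≡ 1 (mod 11) ⇒ x ≡ 243 (mod 671).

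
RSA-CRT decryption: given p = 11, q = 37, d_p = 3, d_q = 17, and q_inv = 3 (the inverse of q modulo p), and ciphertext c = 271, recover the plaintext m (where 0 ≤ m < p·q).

m₁ = c^(d_p) mod p: c ≡ 7 (mod 11), and 7^3 mod 11 = 2.
m₂ = c^(d_q) mod q: c ≡ 12 (mod 37), and 12^17 mod 37 = 34.
h = q_inv·(m₁ − m₂) mod p = 3·(2 − 34) mod 11 = 3.
m = m₂ + h·q = 34 + 3·37 = 145.

145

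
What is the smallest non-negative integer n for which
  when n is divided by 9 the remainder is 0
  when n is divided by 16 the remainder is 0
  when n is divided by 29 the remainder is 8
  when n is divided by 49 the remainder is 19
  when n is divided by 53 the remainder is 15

9837504

The moduli are pairwise coprime; M = 9·16·29·49·53 = 10845072.
M/9 = 1205008; 1205008 ≡ 7 (mod 9); 7·4 ≡ 1, so inverse 4.
M/16 = 677817; 677817 ≡ 9 (mod 16); 9·9 ≡ 1, so inverse 9.
M/29 = 373968; 373968 ≡ 13 (mod 29); 13·9 ≡ 1, so inverse 9.
M/49 = 221328; 221328 ≡ 44 (mod 49); 44·39 ≡ 1, so inverse 39.
M/53 = 204624; 204624 ≡ 44 (mod 53); 44·47 ≡ 1, so inverse 47.
n ≡ 0·1205008·4 + 0·677817·9 + 8·373968·9 + 19·221328·39 + 15·204624·47 = 335189664.
335189664 mod 10845072 = 9837504.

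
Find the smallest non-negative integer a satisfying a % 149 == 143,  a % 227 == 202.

From a ≡ 143 (mod 149) write a = 143 + 149t. Substituting into a ≡ 202 (mod 227) gives 149t ≡ 59 (mod 227), and since 149⁻¹ ≡ 32 (mod 227), t ≡ 72. Hence a ≡ 143 + 149·72 = 10871 (mod 33823).

10871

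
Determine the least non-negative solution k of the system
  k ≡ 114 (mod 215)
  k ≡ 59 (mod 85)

gcd(215, 85) = 5 and 5 | (59 − 114), so the pair is consistent; merging gives k ≡ 2694 (mod 3655), where 3655 = lcm(215, 85).
The solution is unique modulo lcm(215, 85) = 3655.

2694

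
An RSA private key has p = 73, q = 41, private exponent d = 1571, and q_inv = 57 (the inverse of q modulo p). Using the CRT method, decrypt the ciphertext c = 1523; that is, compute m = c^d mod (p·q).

d_p = d mod (p−1) = 1571 mod 72 = 59; d_q = d mod (q−1) = 11.
m₁ = c^(d_p) mod p: c ≡ 63 (mod 73), and 63^59 mod 73 = 22.
m₂ = c^(d_q) mod q: c ≡ 6 (mod 41), and 6^11 mod 41 = 28.
h = q_inv·(m₁ − m₂) mod p = 57·(22 − 28) mod 73 = 23.
m = m₂ + h·q = 28 + 23·41 = 971.

971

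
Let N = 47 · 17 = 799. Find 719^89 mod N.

692

Mod 47: 719 ≡ 14; by Fermat, exponent reduces to 89 mod 46 = 43; 14^43 ≡ 34 (mod 47).
Mod 17: 719 ≡ 5; by Fermat, exponent reduces to 89 mod 16 = 9; 5^9 ≡ 12 (mod 17).
Combine by CRT: x ≡ 34 (mod 47), x ≡ 12 (mod 17) ⇒ x ≡ 692 (mod 799).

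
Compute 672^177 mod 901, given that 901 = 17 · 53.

791

Mod 17: 672 ≡ 9; by Fermat, exponent reduces to 177 mod 16 = 1; 9^1 ≡ 9 (mod 17).
Mod 53: 672 ≡ 36; by Fermat, exponent reduces to 177 mod 52 = 21; 36^21 ≡ 49 (mod 53).
Combine by CRT: x ≡ 9 (mod 17), x ≡ 49 (mod 53) ⇒ x ≡ 791 (mod 901).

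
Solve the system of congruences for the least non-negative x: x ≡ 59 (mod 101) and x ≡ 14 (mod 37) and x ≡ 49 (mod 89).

From x ≡ 59 (mod 101) write x = 59 + 101t. Substituting into x ≡ 14 (mod 37) gives 101t ≡ 29 (mod 37), and since 27⁻¹ ≡ 11 (mod 37), t ≡ 23. Hence x ≡ 59 + 101·23 = 2382 (mod 3737).
From x ≡ 2382 (mod 3737) write x = 2382 + 3737t. Substituting into x ≡ 49 (mod 89) gives 3737t ≡ 70 (mod 89), and since 88⁻¹ ≡ 88 (mod 89), t ≡ 19. Hence x ≡ 2382 + 3737·19 = 73385 (mod 332593).

73385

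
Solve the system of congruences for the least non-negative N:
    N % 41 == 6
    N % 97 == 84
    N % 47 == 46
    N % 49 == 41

5047188

From N ≡ 6 (mod 41) write N = 6 + 41t. Substituting into N ≡ 84 (mod 97) gives 41t ≡ 78 (mod 97), and since 41⁻¹ ≡ 71 (mod 97), t ≡ 9. Hence N ≡ 6 + 41·9 = 375 (mod 3977).
From N ≡ 375 (mod 3977) write N = 375 + 3977t. Substituting into N ≡ 46 (mod 47) gives 3977t ≡ 0 (mod 47), and since 29⁻¹ ≡ 13 (mod 47), t ≡ 0. Hence N ≡ 375 + 3977·0 = 375 (mod 186919).
From N ≡ 375 (mod 186919) write N = 375 + 186919t. Substituting into N ≡ 41 (mod 49) gives 186919t ≡ 9 (mod 49), and since 33⁻¹ ≡ 3 (mod 49), t ≡ 27. Hence N ≡ 375 + 186919·27 = 5047188 (mod 9159031).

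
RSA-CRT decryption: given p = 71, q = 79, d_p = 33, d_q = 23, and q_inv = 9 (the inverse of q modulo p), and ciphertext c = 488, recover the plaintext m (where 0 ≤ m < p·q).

m₁ = c^(d_p) mod p: c ≡ 62 (mod 71), and 62^33 mod 71 = 7.
m₂ = c^(d_q) mod q: c ≡ 14 (mod 79), and 14^23 mod 79 = 15.
h = q_inv·(m₁ − m₂) mod p = 9·(7 − 15) mod 71 = 70.
m = m₂ + h·q = 15 + 70·79 = 5545.

5545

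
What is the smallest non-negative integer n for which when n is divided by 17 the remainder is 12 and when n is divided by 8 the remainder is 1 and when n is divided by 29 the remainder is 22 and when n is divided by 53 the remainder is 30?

From n ≡ 12 (mod 17) write n = 12 + 17t. Substituting into n ≡ 1 (mod 8) gives 17t ≡ 5 (mod 8), and since 1⁻¹ ≡ 1 (mod 8), t ≡ 5. Hence n ≡ 12 + 17·5 = 97 (mod 136).
From n ≡ 97 (mod 136) write n = 97 + 136t. Substituting into n ≡ 22 (mod 29) gives 136t ≡ 12 (mod 29), and since 20⁻¹ ≡ 16 (mod 29), t ≡ 18. Hence n ≡ 97 + 136·18 = 2545 (mod 3944).
From n ≡ 2545 (mod 3944) write n = 2545 + 3944t. Substituting into n ≡ 30 (mod 53) gives 3944t ≡ 29 (mod 53), and since 22⁻¹ ≡ 41 (mod 53), t ≡ 23. Hence n ≡ 2545 + 3944·23 = 93257 (mod 209032).

93257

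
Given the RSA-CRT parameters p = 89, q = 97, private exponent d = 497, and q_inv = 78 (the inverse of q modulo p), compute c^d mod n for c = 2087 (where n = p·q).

6743

d_p = d mod (p−1) = 497 mod 88 = 57; d_q = d mod (q−1) = 17.
m₁ = c^(d_p) mod p: c ≡ 40 (mod 89), and 40^57 mod 89 = 68.
m₂ = c^(d_q) mod q: c ≡ 50 (mod 97), and 50^17 mod 97 = 50.
h = q_inv·(m₁ − m₂) mod p = 78·(68 − 50) mod 89 = 69.
m = m₂ + h·q = 50 + 69·97 = 6743.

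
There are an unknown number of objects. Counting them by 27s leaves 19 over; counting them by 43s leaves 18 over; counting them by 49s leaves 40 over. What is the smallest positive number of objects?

49726

The moduli are pairwise coprime; M = 27·43·49 = 56889.
M/27 = 2107; 2107 ≡ 1 (mod 27), inverse 1.
M/43 = 1323; 1323 ≡ 33 (mod 43); 33·30 ≡ 1, so inverse 30.
M/49 = 1161; 1161 ≡ 34 (mod 49); 34·13 ≡ 1, so inverse 13.
N ≡ 19·2107·1 + 18·1323·30 + 40·1161·13 = 1358173.
1358173 mod 56889 = 49726.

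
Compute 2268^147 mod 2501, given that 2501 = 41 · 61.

1819

Mod 41: 2268 ≡ 13; by Fermat, exponent reduces to 147 mod 40 = 27; 13^27 ≡ 15 (mod 41).
Mod 61: 2268 ≡ 11; by Fermat, exponent reduces to 147 mod 60 = 27; 11^27 ≡ 50 (mod 61).
Combine by CRT: x ≡ 15 (mod 41), x ≡ 50 (mod 61) ⇒ x ≡ 1819 (mod 2501).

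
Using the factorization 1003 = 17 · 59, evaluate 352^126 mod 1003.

729

Mod 17: 352 ≡ 12; by Fermat, exponent reduces to 126 mod 16 = 14; 12^14 ≡ 15 (mod 17).
Mod 59: 352 ≡ 57; by Fermat, exponent reduces to 126 mod 58 = 10; 57^10 ≡ 21 (mod 59).
Combine by CRT: x ≡ 15 (mod 17), x ≡ 21 (mod 59) ⇒ x ≡ 729 (mod 1003).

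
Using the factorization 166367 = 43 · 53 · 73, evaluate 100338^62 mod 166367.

54533

Mod 43: 100338 ≡ 19; by Fermat, exponent reduces to 62 mod 42 = 20; 19^20 ≡ 9 (mod 43).
Mod 53: 100338 ≡ 9; by Fermat, exponent reduces to 62 mod 52 = 10; 9^10 ≡ 49 (mod 53).
Mod 73: 100338 ≡ 36; 36^62 ≡ 2 (mod 73).
Combine by CRT: x ≡ 9 (mod 43), x ≡ 49 (mod 53), x ≡ 2 (mod 73) ⇒ x ≡ 54533 (mod 166367).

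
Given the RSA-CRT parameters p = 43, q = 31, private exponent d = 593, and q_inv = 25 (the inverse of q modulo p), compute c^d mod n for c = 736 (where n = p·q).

d_p = d mod (p−1) = 593 mod 42 = 5; d_q = d mod (q−1) = 23.
m₁ = c^(d_p) mod p: c ≡ 5 (mod 43), and 5^5 mod 43 = 29.
m₂ = c^(d_q) mod q: c ≡ 23 (mod 31), and 23^23 mod 31 = 15.
h = q_inv·(m₁ − m₂) mod p = 25·(29 − 15) mod 43 = 6.
m = m₂ + h·q = 15 + 6·31 = 201.

201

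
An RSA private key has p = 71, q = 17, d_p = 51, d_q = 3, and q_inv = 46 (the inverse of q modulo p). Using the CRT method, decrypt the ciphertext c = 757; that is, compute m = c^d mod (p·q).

m₁ = c^(d_p) mod p: c ≡ 47 (mod 71), and 47^51 mod 71 = 13.
m₂ = c^(d_q) mod q: c ≡ 9 (mod 17), and 9^3 mod 17 = 15.
h = q_inv·(m₁ − m₂) mod p = 46·(13 − 15) mod 71 = 50.
m = m₂ + h·q = 15 + 50·17 = 865.

865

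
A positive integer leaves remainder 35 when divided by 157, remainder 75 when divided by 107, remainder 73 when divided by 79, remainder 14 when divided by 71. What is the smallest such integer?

17817180

The moduli are pairwise coprime; M = 157·107·79·71 = 94225591.
M/157 = 600163; 600163 ≡ 109 (mod 157); 109·121 ≡ 1, so inverse 121.
M/107 = 880613; 880613 ≡ 3 (mod 107); 3·36 ≡ 1, so inverse 36.
M/79 = 1192729; 1192729 ≡ 66 (mod 79); 66·6 ≡ 1, so inverse 6.
M/71 = 1327121; 1327121 ≡ 60 (mod 71); 60·58 ≡ 1, so inverse 58.
n ≡ 35·600163·121 + 75·880613·36 + 73·1192729·6 + 14·1327121·58 = 6519382959.
6519382959 mod 94225591 = 17817180.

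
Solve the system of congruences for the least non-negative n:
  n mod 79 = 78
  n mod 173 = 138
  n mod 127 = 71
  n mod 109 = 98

The moduli are pairwise coprime; M = 79·173·127·109 = 189192281.
M/79 = 2394839; 2394839 ≡ 33 (mod 79); 33·12 ≡ 1, so inverse 12.
M/173 = 1093597; 1093597 ≡ 64 (mod 173); 64·73 ≡ 1, so inverse 73.
M/127 = 1489703; 1489703 ≡ 120 (mod 127); 120·18 ≡ 1, so inverse 18.
M/109 = 1735709; 1735709 ≡ 102 (mod 109); 102·31 ≡ 1, so inverse 31.
n ≡ 78·2394839·12 + 138·1093597·73 + 71·1489703·18 + 98·1735709·31 = 20435389858.
20435389858 mod 189192281 = 2623510.

2623510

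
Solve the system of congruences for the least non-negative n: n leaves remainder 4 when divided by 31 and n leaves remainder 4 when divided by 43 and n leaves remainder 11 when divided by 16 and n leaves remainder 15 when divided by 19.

291931

From n ≡ 4 (mod 31) write n = 4 + 31t. Substituting into n ≡ 4 (mod 43) gives 31t ≡ 0 (mod 43), and since 31⁻¹ ≡ 25 (mod 43), t ≡ 0. Hence n ≡ 4 + 31·0 = 4 (mod 1333).
From n ≡ 4 (mod 1333) write n = 4 + 1333t. Substituting into n ≡ 11 (mod 16) gives 1333t ≡ 7 (mod 16), and since 5⁻¹ ≡ 13 (mod 16), t ≡ 11. Hence n ≡ 4 + 1333·11 = 14667 (mod 21328).
From n ≡ 14667 (mod 21328) write n = 14667 + 21328t. Substituting into n ≡ 15 (mod 19) gives 21328t ≡ 16 (mod 19), and since 10⁻¹ ≡ 2 (mod 19), t ≡ 13. Hence n ≡ 14667 + 21328·13 = 291931 (mod 405232).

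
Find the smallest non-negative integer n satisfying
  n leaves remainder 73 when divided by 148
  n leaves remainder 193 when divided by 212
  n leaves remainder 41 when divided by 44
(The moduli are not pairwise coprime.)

81177

gcd(148, 212) = 4 and 4 | (193 − 73), so the pair is consistent; merging gives n ≡ 2737 (mod 7844), where 7844 = lcm(148, 212).
gcd(7844, 44) = 4 and 4 | (41 − 2737), so the pair is consistent; merging gives n ≡ 81177 (mod 86284), where 86284 = lcm(7844, 44).
The solution is unique modulo lcm(148, 212, 44) = 86284.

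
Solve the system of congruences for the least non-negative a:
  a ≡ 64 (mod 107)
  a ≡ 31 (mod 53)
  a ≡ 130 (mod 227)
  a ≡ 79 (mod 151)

65377492

The moduli are pairwise coprime; N = 107·53·227·151 = 194384867.
N/107 = 1816681; 1816681 ≡ 35 (mod 107); 35·52 ≡ 1, so inverse 52.
N/53 = 3667639; 3667639 ≡ 39 (mod 53); 39·34 ≡ 1, so inverse 34.
N/227 = 856321; 856321 ≡ 77 (mod 227); 77·171 ≡ 1, so inverse 171.
N/151 = 1287317; 1287317 ≡ 42 (mod 151); 42·18 ≡ 1, so inverse 18.
a ≡ 64·1816681·52 + 31·3667639·34 + 130·856321·171 + 79·1287317·18 = 30778186478.
30778186478 mod 194384867 = 65377492.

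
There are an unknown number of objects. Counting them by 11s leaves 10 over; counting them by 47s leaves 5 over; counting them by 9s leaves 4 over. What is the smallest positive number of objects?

1462

The moduli are pairwise coprime; M = 11·47·9 = 4653.
M/11 = 423; 423 ≡ 5 (mod 11); 5·9 ≡ 1, so inverse 9.
M/47 = 99; 99 ≡ 5 (mod 47); 5·19 ≡ 1, so inverse 19.
M/9 = 517; 517 ≡ 4 (mod 9); 4·7 ≡ 1, so inverse 7.
N ≡ 10·423·9 + 5·99·19 + 4·517·7 = 61951.
61951 mod 4653 = 1462.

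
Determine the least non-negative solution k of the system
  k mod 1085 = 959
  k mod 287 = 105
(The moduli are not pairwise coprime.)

10724

gcd(1085, 287) = 7 and 7 | (105 − 959), so the pair is consistent; merging gives k ≡ 10724 (mod 44485), where 44485 = lcm(1085, 287).
The solution is unique modulo lcm(1085, 287) = 44485.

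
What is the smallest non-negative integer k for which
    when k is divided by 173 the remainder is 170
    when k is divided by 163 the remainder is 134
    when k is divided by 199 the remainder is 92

1584331

The moduli are pairwise coprime; N = 173·163·199 = 5611601.
N/173 = 32437; 32437 ≡ 86 (mod 173); 86·171 ≡ 1, so inverse 171.
N/163 = 34427; 34427 ≡ 34 (mod 163); 34·24 ≡ 1, so inverse 24.
N/199 = 28199; 28199 ≡ 140 (mod 199); 140·172 ≡ 1, so inverse 172.
k ≡ 170·32437·171 + 134·34427·24 + 92·28199·172 = 1499881798.
1499881798 mod 5611601 = 1584331.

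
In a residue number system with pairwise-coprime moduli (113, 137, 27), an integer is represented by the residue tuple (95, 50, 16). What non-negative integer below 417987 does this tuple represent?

234457

The moduli are pairwise coprime; N = 113·137·27 = 417987.
N/113 = 3699; 3699 ≡ 83 (mod 113); 83·64 ≡ 1, so inverse 64.
N/137 = 3051; 3051 ≡ 37 (mod 137); 37·100 ≡ 1, so inverse 100.
N/27 = 15481; 15481 ≡ 10 (mod 27); 10·19 ≡ 1, so inverse 19.
x ≡ 95·3699·64 + 50·3051·100 + 16·15481·19 = 42451144.
42451144 mod 417987 = 234457.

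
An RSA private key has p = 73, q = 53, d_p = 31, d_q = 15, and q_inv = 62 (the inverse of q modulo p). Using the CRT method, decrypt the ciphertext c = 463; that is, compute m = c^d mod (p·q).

m₁ = c^(d_p) mod p: c ≡ 25 (mod 73), and 25^31 mod 73 = 19.
m₂ = c^(d_q) mod q: c ≡ 39 (mod 53), and 39^15 mod 53 = 50.
h = q_inv·(m₁ − m₂) mod p = 62·(19 − 50) mod 73 = 49.
m = m₂ + h·q = 50 + 49·53 = 2647.

2647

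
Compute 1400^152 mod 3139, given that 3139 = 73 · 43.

1346

Mod 73: 1400 ≡ 13; by Fermat, exponent reduces to 152 mod 72 = 8; 13^8 ≡ 32 (mod 73).
Mod 43: 1400 ≡ 24; by Fermat, exponent reduces to 152 mod 42 = 26; 24^26 ≡ 13 (mod 43).
Combine by CRT: x ≡ 32 (mod 73), x ≡ 13 (mod 43) ⇒ x ≡ 1346 (mod 3139).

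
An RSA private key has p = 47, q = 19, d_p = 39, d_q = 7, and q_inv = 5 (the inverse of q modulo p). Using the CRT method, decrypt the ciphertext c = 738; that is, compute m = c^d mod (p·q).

891

m₁ = c^(d_p) mod p: c ≡ 33 (mod 47), and 33^39 mod 47 = 45.
m₂ = c^(d_q) mod q: c ≡ 16 (mod 19), and 16^7 mod 19 = 17.
h = q_inv·(m₁ − m₂) mod p = 5·(45 − 17) mod 47 = 46.
m = m₂ + h·q = 17 + 46·19 = 891.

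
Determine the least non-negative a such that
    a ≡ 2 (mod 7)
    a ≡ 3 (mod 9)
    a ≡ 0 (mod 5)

30

The moduli are pairwise coprime; N = 7·9·5 = 315.
N/7 = 45; 45 ≡ 3 (mod 7); 3·5 ≡ 1, so inverse 5.
N/9 = 35; 35 ≡ 8 (mod 9); 8·8 ≡ 1, so inverse 8.
N/5 = 63; 63 ≡ 3 (mod 5); 3·2 ≡ 1, so inverse 2.
a ≡ 2·45·5 + 3·35·8 + 0·63·2 = 1290.
1290 mod 315 = 30.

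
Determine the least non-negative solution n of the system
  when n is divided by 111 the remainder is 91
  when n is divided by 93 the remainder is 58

2755

gcd(111, 93) = 3 and 3 | (58 − 91), so the pair is consistent; merging gives n ≡ 2755 (mod 3441), where 3441 = lcm(111, 93).
The solution is unique modulo lcm(111, 93) = 3441.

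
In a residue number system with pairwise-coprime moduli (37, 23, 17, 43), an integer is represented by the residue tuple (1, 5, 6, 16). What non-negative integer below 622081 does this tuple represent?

170941

The moduli are pairwise coprime; N = 37·23·17·43 = 622081.
N/37 = 16813; 16813 ≡ 15 (mod 37); 15·5 ≡ 1, so inverse 5.
N/23 = 27047; 27047 ≡ 22 (mod 23); 22·22 ≡ 1, so inverse 22.
N/17 = 36593; 36593 ≡ 9 (mod 17); 9·2 ≡ 1, so inverse 2.
N/43 = 14467; 14467 ≡ 19 (mod 43); 19·34 ≡ 1, so inverse 34.
x ≡ 1·16813·5 + 5·27047·22 + 6·36593·2 + 16·14467·34 = 11368399.
11368399 mod 622081 = 170941.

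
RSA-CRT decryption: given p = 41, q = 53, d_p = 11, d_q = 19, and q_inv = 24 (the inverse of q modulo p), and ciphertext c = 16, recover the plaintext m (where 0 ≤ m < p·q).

1656

m₁ = c^(d_p) mod p: c ≡ 16 (mod 41), and 16^11 mod 41 = 16.
m₂ = c^(d_q) mod q: c ≡ 16 (mod 53), and 16^19 mod 53 = 13.
h = q_inv·(m₁ − m₂) mod p = 24·(16 − 13) mod 41 = 31.
m = m₂ + h·q = 13 + 31·53 = 1656.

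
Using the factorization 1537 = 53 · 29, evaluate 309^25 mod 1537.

524

Mod 53: 309 ≡ 44; 44^25 ≡ 47 (mod 53).
Mod 29: 309 ≡ 19; 19^25 ≡ 2 (mod 29).
Combine by CRT: x ≡ 47 (mod 53), x ≡ 2 (mod 29) ⇒ x ≡ 524 (mod 1537).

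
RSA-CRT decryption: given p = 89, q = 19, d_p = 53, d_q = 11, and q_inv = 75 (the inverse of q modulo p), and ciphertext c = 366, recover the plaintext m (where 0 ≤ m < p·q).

272

m₁ = c^(d_p) mod p: c ≡ 10 (mod 89), and 10^53 mod 89 = 5.
m₂ = c^(d_q) mod q: c ≡ 5 (mod 19), and 5^11 mod 19 = 6.
h = q_inv·(m₁ − m₂) mod p = 75·(5 − 6) mod 89 = 14.
m = m₂ + h·q = 6 + 14·19 = 272.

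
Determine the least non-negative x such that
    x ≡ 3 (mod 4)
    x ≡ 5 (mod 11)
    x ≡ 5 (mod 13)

291

From x ≡ 3 (mod 4) write x = 3 + 4t. Substituting into x ≡ 5 (mod 11) gives 4t ≡ 2 (mod 11), and since 4⁻¹ ≡ 3 (mod 11), t ≡ 6. Hence x ≡ 3 + 4·6 = 27 (mod 44).
From x ≡ 27 (mod 44) write x = 27 + 44t. Substituting into x ≡ 5 (mod 13) gives 44t ≡ 4 (mod 13), and since 5⁻¹ ≡ 8 (mod 13), t ≡ 6. Hence x ≡ 27 + 44·6 = 291 (mod 572).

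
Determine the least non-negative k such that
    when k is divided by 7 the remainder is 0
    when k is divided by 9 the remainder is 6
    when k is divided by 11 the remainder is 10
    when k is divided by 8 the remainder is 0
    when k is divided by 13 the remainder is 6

1176

From k ≡ 0 (mod 7) write k = 0 + 7t. Substituting into k ≡ 6 (mod 9) gives 7t ≡ 6 (mod 9), and since 7⁻¹ ≡ 4 (mod 9), t ≡ 6. Hence k ≡ 0 + 7·6 = 42 (mod 63).
From k ≡ 42 (mod 63) write k = 42 + 63t. Substituting into k ≡ 10 (mod 11) gives 63t ≡ 1 (mod 11), and since 8⁻¹ ≡ 7 (mod 11), t ≡ 7. Hence k ≡ 42 + 63·7 = 483 (mod 693).
From k ≡ 483 (mod 693) write k = 483 + 693t. Substituting into k ≡ 0 (mod 8) gives 693t ≡ 5 (mod 8), and since 5⁻¹ ≡ 5 (mod 8), t ≡ 1. Hence k ≡ 483 + 693·1 = 1176 (mod 5544).
From k ≡ 1176 (mod 5544) write k = 1176 + 5544t. Substituting into k ≡ 6 (mod 13) gives 5544t ≡ 0 (mod 13), and since 6⁻¹ ≡ 11 (mod 13), t ≡ 0. Hence k ≡ 1176 + 5544·0 = 1176 (mod 72072).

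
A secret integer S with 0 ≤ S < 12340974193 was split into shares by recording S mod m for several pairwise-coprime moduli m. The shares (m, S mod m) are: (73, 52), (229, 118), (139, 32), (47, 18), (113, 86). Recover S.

From S ≡ 52 (mod 73) write S = 52 + 73t. Substituting into S ≡ 118 (mod 229) gives 73t ≡ 66 (mod 229), and since 73⁻¹ ≡ 160 (mod 229), t ≡ 26. Hence S ≡ 52 + 73·26 = 1950 (mod 16717).
From S ≡ 1950 (mod 16717) write S = 1950 + 16717t. Substituting into S ≡ 32 (mod 139) gives 16717t ≡ 28 (mod 139), and since 37⁻¹ ≡ 124 (mod 139), t ≡ 136. Hence S ≡ 1950 + 16717·136 = 2275462 (mod 2323663).
From S ≡ 2275462 (mod 2323663) write S = 2275462 + 2323663t. Substituting into S ≡ 18 (mod 47) gives 2323663t ≡ 14 (mod 47), and since 30⁻¹ ≡ 11 (mod 47), t ≡ 13. Hence S ≡ 2275462 + 2323663·13 = 32483081 (mod 109212161).
From S ≡ 32483081 (mod 109212161) write S = 32483081 + 109212161t. Substituting into S ≡ 86 (mod 113) gives 109212161t ≡ 98 (mod 113), and since 34⁻¹ ≡ 10 (mod 113), t ≡ 76. Hence S ≡ 32483081 + 109212161·76 = 8332607317 (mod 12340974193).

8332607317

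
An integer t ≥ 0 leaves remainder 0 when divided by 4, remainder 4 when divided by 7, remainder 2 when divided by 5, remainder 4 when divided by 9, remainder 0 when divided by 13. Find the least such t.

14872

The moduli are pairwise coprime; N = 4·7·5·9·13 = 16380.
N/4 = 4095; 4095 ≡ 3 (mod 4); 3·3 ≡ 1, so inverse 3.
N/7 = 2340; 2340 ≡ 2 (mod 7); 2·4 ≡ 1, so inverse 4.
N/5 = 3276; 3276 ≡ 1 (mod 5), inverse 1.
N/9 = 1820; 1820 ≡ 2 (mod 9); 2·5 ≡ 1, so inverse 5.
N/13 = 1260; 1260 ≡ 12 (mod 13); 12·12 ≡ 1, so inverse 12.
t ≡ 0·4095·3 + 4·2340·4 + 2·3276·1 + 4·1820·5 + 0·1260·12 = 80392.
80392 mod 16380 = 14872.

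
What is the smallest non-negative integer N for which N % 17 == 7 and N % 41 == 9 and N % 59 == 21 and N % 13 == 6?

58844

From N ≡ 7 (mod 17) write N = 7 + 17t. Substituting into N ≡ 9 (mod 41) gives 17t ≡ 2 (mod 41), and since 17⁻¹ ≡ 29 (mod 41), t ≡ 17. Hence N ≡ 7 + 17·17 = 296 (mod 697).
From N ≡ 296 (mod 697) write N = 296 + 697t. Substituting into N ≡ 21 (mod 59) gives 697t ≡ 20 (mod 59), and since 48⁻¹ ≡ 16 (mod 59), t ≡ 25. Hence N ≡ 296 + 697·25 = 17721 (mod 41123).
From N ≡ 17721 (mod 41123) write N = 17721 + 41123t. Substituting into N ≡ 6 (mod 13) gives 41123t ≡ 4 (mod 13), and since 4⁻¹ ≡ 10 (mod 13), t ≡ 1. Hence N ≡ 17721 + 41123·1 = 58844 (mod 534599).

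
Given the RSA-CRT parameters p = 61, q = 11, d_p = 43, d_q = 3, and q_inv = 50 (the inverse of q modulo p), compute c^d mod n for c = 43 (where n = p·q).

373

m₁ = c^(d_p) mod p: c ≡ 43 (mod 61), and 43^43 mod 61 = 7.
m₂ = c^(d_q) mod q: c ≡ 10 (mod 11), and 10^3 mod 11 = 10.
h = q_inv·(m₁ − m₂) mod p = 50·(7 − 10) mod 61 = 33.
m = m₂ + h·q = 10 + 33·11 = 373.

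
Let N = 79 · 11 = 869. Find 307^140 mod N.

815

Mod 79: 307 ≡ 70; by Fermat, exponent reduces to 140 mod 78 = 62; 70^62 ≡ 25 (mod 79).
Mod 11: 307 ≡ 10; since 10 | 140, by Fermat 10^140 ≡ 1 (mod 11).
Combine by CRT: x ≡ 25 (mod 79), x ≡ 1 (mod 11) ⇒ x ≡ 815 (mod 869).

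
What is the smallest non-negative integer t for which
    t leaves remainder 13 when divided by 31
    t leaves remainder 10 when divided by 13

75

From t ≡ 13 (mod 31) write t = 13 + 31s. Substituting into t ≡ 10 (mod 13) gives 31s ≡ 10 (mod 13), and since 5⁻¹ ≡ 8 (mod 13), s ≡ 2. Hence t ≡ 13 + 31·2 = 75 (mod 403).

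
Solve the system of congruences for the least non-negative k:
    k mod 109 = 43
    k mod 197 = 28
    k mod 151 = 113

1426308

The moduli are pairwise coprime; N = 109·197·151 = 3242423.
N/109 = 29747; 29747 ≡ 99 (mod 109); 99·98 ≡ 1, so inverse 98.
N/197 = 16459; 16459 ≡ 108 (mod 197); 108·166 ≡ 1, so inverse 166.
N/151 = 21473; 21473 ≡ 31 (mod 151); 31·39 ≡ 1, so inverse 39.
k ≡ 43·29747·98 + 28·16459·166 + 113·21473·39 = 296486801.
296486801 mod 3242423 = 1426308.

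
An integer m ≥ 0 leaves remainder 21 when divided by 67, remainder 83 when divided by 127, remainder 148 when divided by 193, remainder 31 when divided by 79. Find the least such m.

The moduli are pairwise coprime; N = 67·127·193·79 = 129736723.
N/67 = 1936369; 1936369 ≡ 2 (mod 67); 2·34 ≡ 1, so inverse 34.
N/127 = 1021549; 1021549 ≡ 88 (mod 127); 88·13 ≡ 1, so inverse 13.
N/193 = 672211; 672211 ≡ 185 (mod 193); 185·24 ≡ 1, so inverse 24.
N/79 = 1642237; 1642237 ≡ 64 (mod 79); 64·21 ≡ 1, so inverse 21.
m ≡ 21·1936369·34 + 83·1021549·13 + 148·672211·24 + 31·1642237·21 = 5941608596.
5941608596 mod 129736723 = 103456061.

103456061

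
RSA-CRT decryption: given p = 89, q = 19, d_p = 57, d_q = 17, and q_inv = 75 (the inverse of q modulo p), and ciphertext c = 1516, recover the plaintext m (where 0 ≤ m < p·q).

m₁ = c^(d_p) mod p: c ≡ 3 (mod 89), and 3^57 mod 89 = 23.
m₂ = c^(d_q) mod q: c ≡ 15 (mod 19), and 15^17 mod 19 = 14.
h = q_inv·(m₁ − m₂) mod p = 75·(23 − 14) mod 89 = 52.
m = m₂ + h·q = 14 + 52·19 = 1002.

1002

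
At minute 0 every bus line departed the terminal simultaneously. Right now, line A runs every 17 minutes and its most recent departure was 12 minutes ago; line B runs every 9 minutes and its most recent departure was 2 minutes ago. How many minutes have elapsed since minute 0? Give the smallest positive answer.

29

From t ≡ 12 (mod 17) write t = 12 + 17s. Substituting into t ≡ 2 (mod 9) gives 17s ≡ 8 (mod 9), and since 8⁻¹ ≡ 8 (mod 9), s ≡ 1. Hence t ≡ 12 + 17·1 = 29 (mod 153).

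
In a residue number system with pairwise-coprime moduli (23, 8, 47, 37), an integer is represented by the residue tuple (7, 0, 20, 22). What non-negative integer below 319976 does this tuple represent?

197232

The moduli are pairwise coprime; N = 23·8·47·37 = 319976.
N/23 = 13912; 13912 ≡ 20 (mod 23); 20·15 ≡ 1, so inverse 15.
N/8 = 39997; 39997 ≡ 5 (mod 8); 5·5 ≡ 1, so inverse 5.
N/47 = 6808; 6808 ≡ 40 (mod 47); 40·20 ≡ 1, so inverse 20.
N/37 = 8648; 8648 ≡ 27 (mod 37); 27·11 ≡ 1, so inverse 11.
x ≡ 7·13912·15 + 0·39997·5 + 20·6808·20 + 22·8648·11 = 6276776.
6276776 mod 319976 = 197232.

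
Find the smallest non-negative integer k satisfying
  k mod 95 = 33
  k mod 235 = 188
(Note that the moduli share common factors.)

1363

gcd(95, 235) = 5 and 5 | (188 − 33), so the pair is consistent; merging gives k ≡ 1363 (mod 4465), where 4465 = lcm(95, 235).
The solution is unique modulo lcm(95, 235) = 4465.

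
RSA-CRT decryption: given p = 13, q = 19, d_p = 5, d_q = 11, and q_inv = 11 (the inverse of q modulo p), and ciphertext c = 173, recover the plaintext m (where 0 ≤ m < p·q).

205

m₁ = c^(d_p) mod p: c ≡ 4 (mod 13), and 4^5 mod 13 = 10.
m₂ = c^(d_q) mod q: c ≡ 2 (mod 19), and 2^11 mod 19 = 15.
h = q_inv·(m₁ − m₂) mod p = 11·(10 − 15) mod 13 = 10.
m = m₂ + h·q = 15 + 10·19 = 205.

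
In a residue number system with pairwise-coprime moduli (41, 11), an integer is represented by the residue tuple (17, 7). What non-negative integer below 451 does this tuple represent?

304

From x ≡ 17 (mod 41) write x = 17 + 41t. Substituting into x ≡ 7 (mod 11) gives 41t ≡ 1 (mod 11), and since 8⁻¹ ≡ 7 (mod 11), t ≡ 7. Hence x ≡ 17 + 41·7 = 304 (mod 451).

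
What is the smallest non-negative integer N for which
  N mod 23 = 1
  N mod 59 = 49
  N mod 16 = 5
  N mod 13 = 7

68725

The moduli are pairwise coprime; M = 23·59·16·13 = 282256.
M/23 = 12272; 12272 ≡ 13 (mod 23); 13·16 ≡ 1, so inverse 16.
M/59 = 4784; 4784 ≡ 5 (mod 59); 5·12 ≡ 1, so inverse 12.
M/16 = 17641; 17641 ≡ 9 (mod 16); 9·9 ≡ 1, so inverse 9.
M/13 = 21712; 21712 ≡ 2 (mod 13); 2·7 ≡ 1, so inverse 7.
N ≡ 1·12272·16 + 49·4784·12 + 5·17641·9 + 7·21712·7 = 4867077.
4867077 mod 282256 = 68725.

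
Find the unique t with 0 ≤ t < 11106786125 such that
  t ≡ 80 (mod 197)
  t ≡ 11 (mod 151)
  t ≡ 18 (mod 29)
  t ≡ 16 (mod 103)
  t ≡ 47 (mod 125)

From t ≡ 80 (mod 197) write t = 80 + 197s. Substituting into t ≡ 11 (mod 151) gives 197s ≡ 82 (mod 151), and since 46⁻¹ ≡ 23 (mod 151), s ≡ 74. Hence t ≡ 80 + 197·74 = 14658 (mod 29747).
From t ≡ 14658 (mod 29747) write t = 14658 + 29747s. Substituting into t ≡ 18 (mod 29) gives 29747s ≡ 5 (mod 29), and since 22⁻¹ ≡ 4 (mod 29), s ≡ 20. Hence t ≡ 14658 + 29747·20 = 609598 (mod 862663).
From t ≡ 609598 (mod 862663) write t = 609598 + 862663s. Substituting into t ≡ 16 (mod 103) gives 862663s ≡ 75 (mod 103), and since 38⁻¹ ≡ 19 (mod 103), s ≡ 86. Hence t ≡ 609598 + 862663·86 = 74798616 (mod 88854289).
From t ≡ 74798616 (mod 88854289) write t = 74798616 + 88854289s. Substituting into t ≡ 47 (mod 125) gives 88854289s ≡ 56 (mod 125), and since 39⁻¹ ≡ 109 (mod 125), s ≡ 104. Hence t ≡ 74798616 + 88854289·104 = 9315644672 (mod 11106786125).

9315644672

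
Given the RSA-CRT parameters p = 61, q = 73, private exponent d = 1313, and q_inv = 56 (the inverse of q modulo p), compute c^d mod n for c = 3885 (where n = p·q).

1784

d_p = d mod (p−1) = 1313 mod 60 = 53; d_q = d mod (q−1) = 17.
m₁ = c^(d_p) mod p: c ≡ 42 (mod 61), and 42^53 mod 61 = 15.
m₂ = c^(d_q) mod q: c ≡ 16 (mod 73), and 16^17 mod 73 = 32.
h = q_inv·(m₁ − m₂) mod p = 56·(15 − 32) mod 61 = 24.
m = m₂ + h·q = 32 + 24·73 = 1784.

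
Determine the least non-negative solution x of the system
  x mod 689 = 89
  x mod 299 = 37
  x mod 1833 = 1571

337010

gcd(689, 299) = 13 and 13 | (37 − 89), so the pair is consistent; merging gives x ≡ 4223 (mod 15847), where 15847 = lcm(689, 299).
gcd(15847, 1833) = 13 and 13 | (1571 − 4223), so the pair is consistent; merging gives x ≡ 337010 (mod 2234427), where 2234427 = lcm(15847, 1833).
The solution is unique modulo lcm(689, 299, 1833) = 2234427.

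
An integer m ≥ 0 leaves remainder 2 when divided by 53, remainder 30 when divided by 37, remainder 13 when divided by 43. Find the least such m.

The moduli are pairwise coprime; N = 53·37·43 = 84323.
N/53 = 1591; 1591 ≡ 1 (mod 53), inverse 1.
N/37 = 2279; 2279 ≡ 22 (mod 37); 22·32 ≡ 1, so inverse 32.
N/43 = 1961; 1961 ≡ 26 (mod 43); 26·5 ≡ 1, so inverse 5.
m ≡ 2·1591·1 + 30·2279·32 + 13·1961·5 = 2318487.
2318487 mod 84323 = 41766.

41766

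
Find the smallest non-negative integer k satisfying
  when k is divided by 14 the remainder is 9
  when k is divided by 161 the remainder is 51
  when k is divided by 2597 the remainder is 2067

Combine the congruences pairwise.
gcd(14, 161) = 7 and 7 | (51 − 9), so the pair is consistent; merging gives k ≡ 51 (mod 322), where 322 = lcm(14, 161).
gcd(322, 2597) = 7 and 7 | (2067 − 51), so the pair is consistent; merging gives k ≡ 111141 (mod 119462), where 119462 = lcm(322, 2597).
The solution is unique modulo lcm(14, 161, 2597) = 119462.

111141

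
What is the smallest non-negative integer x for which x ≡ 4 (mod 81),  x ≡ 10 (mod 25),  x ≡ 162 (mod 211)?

309910

From x ≡ 4 (mod 81) write x = 4 + 81t. Substituting into x ≡ 10 (mod 25) gives 81t ≡ 6 (mod 25), and since 6⁻¹ ≡ 21 (mod 25), t ≡ 1. Hence x ≡ 4 + 81·1 = 85 (mod 2025).
From x ≡ 85 (mod 2025) write x = 85 + 2025t. Substituting into x ≡ 162 (mod 211) gives 2025t ≡ 77 (mod 211), and since 126⁻¹ ≡ 139 (mod 211), t ≡ 153. Hence x ≡ 85 + 2025·153 = 309910 (mod 427275).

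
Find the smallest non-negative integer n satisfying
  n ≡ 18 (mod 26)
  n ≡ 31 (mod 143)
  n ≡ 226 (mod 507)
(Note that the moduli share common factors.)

7324

gcd(26, 143) = 13 and 13 | (31 − 18), so the pair is consistent; merging gives n ≡ 174 (mod 286), where 286 = lcm(26, 143).
gcd(286, 507) = 13 and 13 | (226 − 174), so the pair is consistent; merging gives n ≡ 7324 (mod 11154), where 11154 = lcm(286, 507).
The solution is unique modulo lcm(26, 143, 507) = 11154.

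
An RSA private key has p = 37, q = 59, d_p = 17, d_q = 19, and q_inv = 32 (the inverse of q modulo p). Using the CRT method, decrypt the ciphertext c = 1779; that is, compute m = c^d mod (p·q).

1098

m₁ = c^(d_p) mod p: c ≡ 3 (mod 37), and 3^17 mod 37 = 25.
m₂ = c^(d_q) mod q: c ≡ 9 (mod 59), and 9^19 mod 59 = 36.
h = q_inv·(m₁ − m₂) mod p = 32·(25 − 36) mod 37 = 18.
m = m₂ + h·q = 36 + 18·59 = 1098.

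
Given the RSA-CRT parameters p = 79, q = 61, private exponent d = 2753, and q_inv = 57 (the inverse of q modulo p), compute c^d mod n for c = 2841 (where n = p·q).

2849

d_p = d mod (p−1) = 2753 mod 78 = 23; d_q = d mod (q−1) = 53.
m₁ = c^(d_p) mod p: c ≡ 76 (mod 79), and 76^23 mod 79 = 5.
m₂ = c^(d_q) mod q: c ≡ 35 (mod 61), and 35^53 mod 61 = 43.
h = q_inv·(m₁ − m₂) mod p = 57·(5 − 43) mod 79 = 46.
m = m₂ + h·q = 43 + 46·61 = 2849.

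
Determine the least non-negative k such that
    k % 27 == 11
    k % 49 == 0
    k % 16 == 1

12593

From k ≡ 11 (mod 27) write k = 11 + 27t. Substituting into k ≡ 0 (mod 49) gives 27t ≡ 38 (mod 49), and since 27⁻¹ ≡ 20 (mod 49), t ≡ 25. Hence k ≡ 11 + 27·25 = 686 (mod 1323).
From k ≡ 686 (mod 1323) write k = 686 + 1323t. Substituting into k ≡ 1 (mod 16) gives 1323t ≡ 3 (mod 16), and since 11⁻¹ ≡ 3 (mod 16), t ≡ 9. Hence k ≡ 686 + 1323·9 = 12593 (mod 21168).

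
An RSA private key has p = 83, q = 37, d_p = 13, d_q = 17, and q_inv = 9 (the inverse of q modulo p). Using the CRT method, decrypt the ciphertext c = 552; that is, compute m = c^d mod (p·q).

m₁ = c^(d_p) mod p: c ≡ 54 (mod 83), and 54^13 mod 83 = 71.
m₂ = c^(d_q) mod q: c ≡ 34 (mod 37), and 34^17 mod 37 = 12.
h = q_inv·(m₁ − m₂) mod p = 9·(71 − 12) mod 83 = 33.
m = m₂ + h·q = 12 + 33·37 = 1233.

1233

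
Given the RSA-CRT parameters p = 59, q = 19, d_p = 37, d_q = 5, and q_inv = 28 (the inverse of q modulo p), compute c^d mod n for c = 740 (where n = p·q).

455

m₁ = c^(d_p) mod p: c ≡ 32 (mod 59), and 32^37 mod 59 = 42.
m₂ = c^(d_q) mod q: c ≡ 18 (mod 19), and 18^5 mod 19 = 18.
h = q_inv·(m₁ − m₂) mod p = 28·(42 − 18) mod 59 = 23.
m = m₂ + h·q = 18 + 23·19 = 455.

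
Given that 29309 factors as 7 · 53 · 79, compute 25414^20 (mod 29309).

22143

Mod 7: 25414 ≡ 4; by Fermat, exponent reduces to 20 mod 6 = 2; 4^2 ≡ 2 (mod 7).
Mod 53: 25414 ≡ 27; 27^20 ≡ 42 (mod 53).
Mod 79: 25414 ≡ 55; 55^20 ≡ 23 (mod 79).
Combine by CRT: x ≡ 2 (mod 7), x ≡ 42 (mod 53), x ≡ 23 (mod 79) ⇒ x ≡ 22143 (mod 29309).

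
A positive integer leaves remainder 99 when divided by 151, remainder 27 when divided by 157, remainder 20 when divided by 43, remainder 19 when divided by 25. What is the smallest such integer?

From N ≡ 99 (mod 151) write N = 99 + 151t. Substituting into N ≡ 27 (mod 157) gives 151t ≡ 85 (mod 157), and since 151⁻¹ ≡ 26 (mod 157), t ≡ 12. Hence N ≡ 99 + 151·12 = 1911 (mod 23707).
From N ≡ 1911 (mod 23707) write N = 1911 + 23707t. Substituting into N ≡ 20 (mod 43) gives 23707t ≡ 1 (mod 43), and since 14⁻¹ ≡ 40 (mod 43), t ≡ 40. Hence N ≡ 1911 + 23707·40 = 950191 (mod 1019401).
From N ≡ 950191 (mod 1019401) write N = 950191 + 1019401t. Substituting into N ≡ 19 (mod 25) gives 1019401t ≡ 3 (mod 25), and since 1⁻¹ ≡ 1 (mod 25), t ≡ 3. Hence N ≡ 950191 + 1019401·3 = 4008394 (mod 25485025).

4008394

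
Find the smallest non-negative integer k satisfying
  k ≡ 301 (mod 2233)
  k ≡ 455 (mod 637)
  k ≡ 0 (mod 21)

98553

Combine the congruences pairwise.
gcd(2233, 637) = 7 and 7 | (455 − 301), so the pair is consistent; merging gives k ≡ 98553 (mod 203203), where 203203 = lcm(2233, 637).
gcd(203203, 21) = 7 and 7 | (0 − 98553), so the pair is consistent; merging gives k ≡ 98553 (mod 609609), where 609609 = lcm(203203, 21).
The solution is unique modulo lcm(2233, 637, 21) = 609609.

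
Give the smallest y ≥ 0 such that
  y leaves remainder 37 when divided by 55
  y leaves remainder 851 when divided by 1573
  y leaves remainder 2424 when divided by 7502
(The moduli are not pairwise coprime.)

295002

Combine the congruences pairwise.
gcd(55, 1573) = 11 and 11 | (851 − 37), so the pair is consistent; merging gives y ≡ 3997 (mod 7865), where 7865 = lcm(55, 1573).
gcd(7865, 7502) = 121 and 121 | (2424 − 3997), so the pair is consistent; merging gives y ≡ 295002 (mod 487630), where 487630 = lcm(7865, 7502).
The solution is unique modulo lcm(55, 1573, 7502) = 487630.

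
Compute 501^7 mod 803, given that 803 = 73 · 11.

Mod 73: 501 ≡ 63; 63^7 ≡ 51 (mod 73).
Mod 11: 501 ≡ 6; 6^7 ≡ 8 (mod 11).
Combine by CRT: x ≡ 51 (mod 73), x ≡ 8 (mod 11) ⇒ x ≡ 635 (mod 803).

635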